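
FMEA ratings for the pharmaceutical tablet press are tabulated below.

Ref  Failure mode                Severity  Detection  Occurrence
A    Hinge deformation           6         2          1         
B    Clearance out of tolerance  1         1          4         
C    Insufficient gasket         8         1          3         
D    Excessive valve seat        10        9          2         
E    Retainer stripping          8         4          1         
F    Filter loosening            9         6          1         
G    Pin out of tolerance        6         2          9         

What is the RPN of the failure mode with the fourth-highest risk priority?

32

RPN = Severity × Occurrence × Detection:
  A: 6 × 1 × 2 = 12
  B: 1 × 4 × 1 = 4
  C: 8 × 3 × 1 = 24
  D: 10 × 2 × 9 = 180
  E: 8 × 1 × 4 = 32
  F: 9 × 1 × 6 = 54
  G: 6 × 9 × 2 = 108
Sorted descending: 180, 108, 54, 32, 24, 12, 4.
The fourth-highest RPN is 32 (E).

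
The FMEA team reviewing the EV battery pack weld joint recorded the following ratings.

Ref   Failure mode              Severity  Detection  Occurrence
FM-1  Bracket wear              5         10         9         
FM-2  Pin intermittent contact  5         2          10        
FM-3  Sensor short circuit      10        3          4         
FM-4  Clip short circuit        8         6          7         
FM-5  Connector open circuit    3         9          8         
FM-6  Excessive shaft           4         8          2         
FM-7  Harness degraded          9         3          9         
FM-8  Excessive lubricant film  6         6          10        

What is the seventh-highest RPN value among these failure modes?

100

RPN = Severity × Occurrence × Detection:
  FM-1: 5 × 9 × 10 = 450
  FM-2: 5 × 10 × 2 = 100
  FM-3: 10 × 4 × 3 = 120
  FM-4: 8 × 7 × 6 = 336
  FM-5: 3 × 8 × 9 = 216
  FM-6: 4 × 2 × 8 = 64
  FM-7: 9 × 9 × 3 = 243
  FM-8: 6 × 10 × 6 = 360
Sorted descending: 450, 360, 336, 243, 216, 120, 100, 64.
The seventh-highest RPN is 100 (FM-2).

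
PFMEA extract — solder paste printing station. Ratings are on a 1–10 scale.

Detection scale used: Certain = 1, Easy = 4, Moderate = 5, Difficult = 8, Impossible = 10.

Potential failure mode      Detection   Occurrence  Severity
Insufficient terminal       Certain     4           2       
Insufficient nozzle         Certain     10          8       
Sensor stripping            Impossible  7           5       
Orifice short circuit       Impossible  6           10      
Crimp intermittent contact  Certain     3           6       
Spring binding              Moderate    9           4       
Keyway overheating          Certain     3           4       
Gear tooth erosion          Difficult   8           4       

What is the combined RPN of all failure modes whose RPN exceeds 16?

1484

RPN = Severity × Occurrence × Detection:
  Insufficient terminal: 2 × 4 × 1 = 8
  Insufficient nozzle: 8 × 10 × 1 = 80
  Sensor stripping: 5 × 7 × 10 = 350
  Orifice short circuit: 10 × 6 × 10 = 600
  Crimp intermittent contact: 6 × 3 × 1 = 18
  Spring binding: 4 × 9 × 5 = 180
  Keyway overheating: 4 × 3 × 1 = 12
  Gear tooth erosion: 4 × 8 × 8 = 256
RPN > 16: Insufficient nozzle (80), Sensor stripping (350), Orifice short circuit (600), Crimp intermittent contact (18), Spring binding (180), Gear tooth erosion (256).
Sum: 80 + 350 + 600 + 18 + 180 + 256 = 1484.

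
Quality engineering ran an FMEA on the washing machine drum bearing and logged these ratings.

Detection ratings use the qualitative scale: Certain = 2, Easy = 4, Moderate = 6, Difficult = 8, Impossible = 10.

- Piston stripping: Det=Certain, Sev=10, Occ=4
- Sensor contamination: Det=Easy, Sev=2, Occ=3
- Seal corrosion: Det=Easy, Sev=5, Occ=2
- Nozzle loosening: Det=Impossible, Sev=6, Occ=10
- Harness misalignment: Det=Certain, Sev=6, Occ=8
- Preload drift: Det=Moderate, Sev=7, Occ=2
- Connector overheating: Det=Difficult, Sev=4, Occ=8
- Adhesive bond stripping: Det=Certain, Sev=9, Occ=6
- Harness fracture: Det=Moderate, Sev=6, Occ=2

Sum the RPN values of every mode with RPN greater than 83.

RPN = Severity × Occurrence × Detection:
  Piston stripping: 10 × 4 × 2 = 80
  Sensor contamination: 2 × 3 × 4 = 24
  Seal corrosion: 5 × 2 × 4 = 40
  Nozzle loosening: 6 × 10 × 10 = 600
  Harness misalignment: 6 × 8 × 2 = 96
  Preload drift: 7 × 2 × 6 = 84
  Connector overheating: 4 × 8 × 8 = 256
  Adhesive bond stripping: 9 × 6 × 2 = 108
  Harness fracture: 6 × 2 × 6 = 72
RPN > 83: Nozzle loosening (600), Harness misalignment (96), Preload drift (84), Connector overheating (256), Adhesive bond stripping (108).
Sum: 600 + 96 + 84 + 256 + 108 = 1144.

1144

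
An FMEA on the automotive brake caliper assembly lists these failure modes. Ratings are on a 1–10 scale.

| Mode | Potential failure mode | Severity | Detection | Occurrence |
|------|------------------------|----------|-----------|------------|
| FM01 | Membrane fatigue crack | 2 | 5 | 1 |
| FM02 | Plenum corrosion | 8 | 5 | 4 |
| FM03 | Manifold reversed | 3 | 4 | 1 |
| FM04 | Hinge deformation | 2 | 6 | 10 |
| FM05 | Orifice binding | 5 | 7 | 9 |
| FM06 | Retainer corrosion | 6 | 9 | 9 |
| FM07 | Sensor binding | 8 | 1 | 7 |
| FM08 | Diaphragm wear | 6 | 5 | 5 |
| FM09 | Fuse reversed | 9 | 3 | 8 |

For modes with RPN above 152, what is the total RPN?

1177

RPN = Severity × Occurrence × Detection:
  FM01: 2 × 1 × 5 = 10
  FM02: 8 × 4 × 5 = 160
  FM03: 3 × 1 × 4 = 12
  FM04: 2 × 10 × 6 = 120
  FM05: 5 × 9 × 7 = 315
  FM06: 6 × 9 × 9 = 486
  FM07: 8 × 7 × 1 = 56
  FM08: 6 × 5 × 5 = 150
  FM09: 9 × 8 × 3 = 216
RPN > 152: FM02 (160), FM05 (315), FM06 (486), FM09 (216).
Sum: 160 + 315 + 486 + 216 = 1177.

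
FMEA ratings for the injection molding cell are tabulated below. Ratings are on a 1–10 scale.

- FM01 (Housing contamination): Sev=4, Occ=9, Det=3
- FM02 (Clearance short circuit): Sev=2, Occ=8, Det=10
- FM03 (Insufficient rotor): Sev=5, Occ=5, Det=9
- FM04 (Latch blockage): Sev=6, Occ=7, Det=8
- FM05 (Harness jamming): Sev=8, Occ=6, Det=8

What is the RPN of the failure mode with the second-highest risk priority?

336

RPN = Severity × Occurrence × Detection:
  FM01: 4 × 9 × 3 = 108
  FM02: 2 × 8 × 10 = 160
  FM03: 5 × 5 × 9 = 225
  FM04: 6 × 7 × 8 = 336
  FM05: 8 × 6 × 8 = 384
Sorted descending: 384, 336, 225, 160, 108.
The second-highest RPN is 336 (FM04).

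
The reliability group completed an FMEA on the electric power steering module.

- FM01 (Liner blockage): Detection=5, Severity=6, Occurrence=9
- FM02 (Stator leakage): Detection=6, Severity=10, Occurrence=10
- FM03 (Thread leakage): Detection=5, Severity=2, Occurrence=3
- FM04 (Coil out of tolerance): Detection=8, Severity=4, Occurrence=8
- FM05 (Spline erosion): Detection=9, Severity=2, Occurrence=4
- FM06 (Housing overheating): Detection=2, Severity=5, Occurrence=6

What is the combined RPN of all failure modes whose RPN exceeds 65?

RPN = Severity × Occurrence × Detection:
  FM01: 6 × 9 × 5 = 270
  FM02: 10 × 10 × 6 = 600
  FM03: 2 × 3 × 5 = 30
  FM04: 4 × 8 × 8 = 256
  FM05: 2 × 4 × 9 = 72
  FM06: 5 × 6 × 2 = 60
RPN > 65: FM01 (270), FM02 (600), FM04 (256), FM05 (72).
Sum: 270 + 600 + 256 + 72 = 1198.

1198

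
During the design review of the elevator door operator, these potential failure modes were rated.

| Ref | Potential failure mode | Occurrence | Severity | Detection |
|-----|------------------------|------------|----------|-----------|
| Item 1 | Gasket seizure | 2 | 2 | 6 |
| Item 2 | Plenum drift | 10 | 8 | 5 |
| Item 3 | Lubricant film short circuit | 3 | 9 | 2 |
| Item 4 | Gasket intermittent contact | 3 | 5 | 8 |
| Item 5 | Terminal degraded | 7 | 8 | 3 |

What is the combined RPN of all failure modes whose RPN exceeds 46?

742

RPN = Severity × Occurrence × Detection:
  Item 1: 2 × 2 × 6 = 24
  Item 2: 8 × 10 × 5 = 400
  Item 3: 9 × 3 × 2 = 54
  Item 4: 5 × 3 × 8 = 120
  Item 5: 8 × 7 × 3 = 168
RPN > 46: Item 2 (400), Item 3 (54), Item 4 (120), Item 5 (168).
Sum: 400 + 54 + 120 + 168 = 742.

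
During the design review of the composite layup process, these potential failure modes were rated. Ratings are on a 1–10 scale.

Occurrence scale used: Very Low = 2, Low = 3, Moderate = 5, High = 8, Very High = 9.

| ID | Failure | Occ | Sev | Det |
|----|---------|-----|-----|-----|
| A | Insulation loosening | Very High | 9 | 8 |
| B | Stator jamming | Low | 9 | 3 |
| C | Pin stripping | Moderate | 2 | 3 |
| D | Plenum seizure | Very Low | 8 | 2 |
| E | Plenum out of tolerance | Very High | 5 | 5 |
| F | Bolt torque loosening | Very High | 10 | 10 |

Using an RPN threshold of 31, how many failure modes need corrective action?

5

RPN = Severity × Occurrence × Detection:
  A: 9 × 9 × 8 = 648
  B: 9 × 3 × 3 = 81
  C: 2 × 5 × 3 = 30
  D: 8 × 2 × 2 = 32
  E: 5 × 9 × 5 = 225
  F: 10 × 9 × 10 = 900
Modes with RPN ≥ 31: A (648), B (81), D (32), E (225), F (900) → 5.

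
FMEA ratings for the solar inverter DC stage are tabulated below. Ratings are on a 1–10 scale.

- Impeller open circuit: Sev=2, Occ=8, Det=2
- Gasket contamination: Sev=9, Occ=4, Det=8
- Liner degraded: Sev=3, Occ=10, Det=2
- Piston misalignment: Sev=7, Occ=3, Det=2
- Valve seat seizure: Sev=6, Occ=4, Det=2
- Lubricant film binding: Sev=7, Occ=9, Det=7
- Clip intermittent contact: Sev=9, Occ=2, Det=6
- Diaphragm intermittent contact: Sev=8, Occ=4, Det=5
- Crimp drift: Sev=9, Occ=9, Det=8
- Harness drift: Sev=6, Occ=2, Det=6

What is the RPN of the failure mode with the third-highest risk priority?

RPN = Severity × Occurrence × Detection:
  Impeller open circuit: 2 × 8 × 2 = 32
  Gasket contamination: 9 × 4 × 8 = 288
  Liner degraded: 3 × 10 × 2 = 60
  Piston misalignment: 7 × 3 × 2 = 42
  Valve seat seizure: 6 × 4 × 2 = 48
  Lubricant film binding: 7 × 9 × 7 = 441
  Clip intermittent contact: 9 × 2 × 6 = 108
  Diaphragm intermittent contact: 8 × 4 × 5 = 160
  Crimp drift: 9 × 9 × 8 = 648
  Harness drift: 6 × 2 × 6 = 72
Sorted descending: 648, 441, 288, 160, 108, 72, 60, 48, 42, 32.
The third-highest RPN is 288 (Gasket contamination).

288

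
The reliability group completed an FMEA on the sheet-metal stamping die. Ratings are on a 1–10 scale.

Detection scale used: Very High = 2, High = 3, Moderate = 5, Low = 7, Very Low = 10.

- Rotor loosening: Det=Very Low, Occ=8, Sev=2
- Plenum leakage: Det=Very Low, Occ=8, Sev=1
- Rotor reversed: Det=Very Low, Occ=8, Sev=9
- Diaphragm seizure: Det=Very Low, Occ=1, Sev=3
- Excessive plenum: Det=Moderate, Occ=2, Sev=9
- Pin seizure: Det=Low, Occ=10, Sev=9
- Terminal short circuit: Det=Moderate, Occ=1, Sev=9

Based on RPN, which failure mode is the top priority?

RPN = Severity × Occurrence × Detection:
  Rotor loosening: 2 × 8 × 10 = 160
  Plenum leakage: 1 × 8 × 10 = 80
  Rotor reversed: 9 × 8 × 10 = 720
  Diaphragm seizure: 3 × 1 × 10 = 30
  Excessive plenum: 9 × 2 × 5 = 90
  Pin seizure: 9 × 10 × 7 = 630
  Terminal short circuit: 9 × 1 × 5 = 45
Highest RPN is 720 → Rotor reversed.

Rotor reversed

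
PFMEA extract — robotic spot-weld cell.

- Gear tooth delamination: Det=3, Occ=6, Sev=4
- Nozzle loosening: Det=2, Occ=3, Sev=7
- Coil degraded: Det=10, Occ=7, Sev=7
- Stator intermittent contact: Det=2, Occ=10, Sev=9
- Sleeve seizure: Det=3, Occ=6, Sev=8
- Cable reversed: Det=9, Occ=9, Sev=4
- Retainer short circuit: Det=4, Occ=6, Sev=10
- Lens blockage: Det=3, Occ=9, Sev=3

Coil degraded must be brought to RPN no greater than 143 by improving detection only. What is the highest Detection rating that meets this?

2

Coil degraded: S=7, O=7, D=10 → current RPN = 490.
Fixed product = 49. Need 49 × D ≤ 143, so D ≤ 143/49 = 2.92.
Maximum integer Detection rating = 2 (gives RPN 98; D=3 would give 147 > 143).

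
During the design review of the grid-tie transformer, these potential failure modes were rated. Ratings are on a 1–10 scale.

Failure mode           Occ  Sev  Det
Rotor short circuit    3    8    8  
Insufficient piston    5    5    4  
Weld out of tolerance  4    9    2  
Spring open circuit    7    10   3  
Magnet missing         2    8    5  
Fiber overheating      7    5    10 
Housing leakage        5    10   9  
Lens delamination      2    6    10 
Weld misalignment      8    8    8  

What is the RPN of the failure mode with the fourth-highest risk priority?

210

RPN = Severity × Occurrence × Detection:
  Rotor short circuit: 8 × 3 × 8 = 192
  Insufficient piston: 5 × 5 × 4 = 100
  Weld out of tolerance: 9 × 4 × 2 = 72
  Spring open circuit: 10 × 7 × 3 = 210
  Magnet missing: 8 × 2 × 5 = 80
  Fiber overheating: 5 × 7 × 10 = 350
  Housing leakage: 10 × 5 × 9 = 450
  Lens delamination: 6 × 2 × 10 = 120
  Weld misalignment: 8 × 8 × 8 = 512
Sorted descending: 512, 450, 350, 210, 192, 120, 100, 80, 72.
The fourth-highest RPN is 210 (Spring open circuit).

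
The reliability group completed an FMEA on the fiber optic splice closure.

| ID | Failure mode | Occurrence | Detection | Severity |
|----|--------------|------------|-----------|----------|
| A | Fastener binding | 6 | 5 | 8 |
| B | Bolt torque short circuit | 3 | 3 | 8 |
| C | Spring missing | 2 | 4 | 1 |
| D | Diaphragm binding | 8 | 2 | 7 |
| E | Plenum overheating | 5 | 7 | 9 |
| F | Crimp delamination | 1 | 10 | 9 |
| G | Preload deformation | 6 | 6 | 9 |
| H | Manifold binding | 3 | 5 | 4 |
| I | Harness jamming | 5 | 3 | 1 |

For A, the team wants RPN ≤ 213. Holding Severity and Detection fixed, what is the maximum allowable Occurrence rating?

5

A: S=8, O=6, D=5 → current RPN = 240.
Fixed product = 40. Need 40 × O ≤ 213, so O ≤ 213/40 = 5.33.
Maximum integer Occurrence rating = 5 (gives RPN 200; O=6 would give 240 > 213).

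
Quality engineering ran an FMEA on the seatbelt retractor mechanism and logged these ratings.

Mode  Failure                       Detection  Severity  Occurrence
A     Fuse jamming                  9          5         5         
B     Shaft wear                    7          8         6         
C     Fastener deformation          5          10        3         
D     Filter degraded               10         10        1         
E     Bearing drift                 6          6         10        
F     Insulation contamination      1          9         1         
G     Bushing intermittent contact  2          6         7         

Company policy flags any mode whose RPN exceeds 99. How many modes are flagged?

5

RPN = Severity × Occurrence × Detection:
  A: 5 × 5 × 9 = 225
  B: 8 × 6 × 7 = 336
  C: 10 × 3 × 5 = 150
  D: 10 × 1 × 10 = 100
  E: 6 × 10 × 6 = 360
  F: 9 × 1 × 1 = 9
  G: 6 × 7 × 2 = 84
Modes with RPN > 99: A (225), B (336), C (150), D (100), E (360) → 5.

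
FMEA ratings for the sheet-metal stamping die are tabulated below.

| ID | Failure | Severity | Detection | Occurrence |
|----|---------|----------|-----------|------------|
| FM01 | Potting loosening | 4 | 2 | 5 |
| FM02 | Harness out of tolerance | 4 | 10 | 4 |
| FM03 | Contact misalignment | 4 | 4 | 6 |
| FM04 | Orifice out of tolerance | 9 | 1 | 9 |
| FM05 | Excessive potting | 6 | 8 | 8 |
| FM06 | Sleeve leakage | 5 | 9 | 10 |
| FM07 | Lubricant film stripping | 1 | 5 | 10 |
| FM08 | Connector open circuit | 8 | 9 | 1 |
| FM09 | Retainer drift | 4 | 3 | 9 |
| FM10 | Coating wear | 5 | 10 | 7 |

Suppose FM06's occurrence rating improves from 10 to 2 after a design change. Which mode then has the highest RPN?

FM05

RPN = Severity × Occurrence × Detection:
  FM01: 4 × 5 × 2 = 40
  FM02: 4 × 4 × 10 = 160
  FM03: 4 × 6 × 4 = 96
  FM04: 9 × 9 × 1 = 81
  FM05: 6 × 8 × 8 = 384
  FM06: 5 × 10 × 9 = 450
  FM07: 1 × 10 × 5 = 50
  FM08: 8 × 1 × 9 = 72
  FM09: 4 × 9 × 3 = 108
  FM10: 5 × 7 × 10 = 350
After action: FM06 → 5 × 2 × 9 = 90.
Revised RPNs: FM05=384, FM10=350, FM02=160, FM09=108, FM03=96, FM06=90, FM04=81, FM08=72, FM07=50, FM01=40.
Highest is now FM05 (384).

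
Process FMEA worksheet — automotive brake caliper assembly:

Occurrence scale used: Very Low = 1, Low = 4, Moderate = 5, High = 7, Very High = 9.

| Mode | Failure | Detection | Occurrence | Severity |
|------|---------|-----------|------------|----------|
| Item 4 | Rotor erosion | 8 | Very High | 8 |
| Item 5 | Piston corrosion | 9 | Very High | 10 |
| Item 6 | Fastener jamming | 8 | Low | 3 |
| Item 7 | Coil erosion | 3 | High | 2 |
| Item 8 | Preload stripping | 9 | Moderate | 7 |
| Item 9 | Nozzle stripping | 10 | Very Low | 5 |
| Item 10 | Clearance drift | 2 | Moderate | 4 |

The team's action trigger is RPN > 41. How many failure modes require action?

6

RPN = Severity × Occurrence × Detection:
  Item 4: 8 × 9 × 8 = 576
  Item 5: 10 × 9 × 9 = 810
  Item 6: 3 × 4 × 8 = 96
  Item 7: 2 × 7 × 3 = 42
  Item 8: 7 × 5 × 9 = 315
  Item 9: 5 × 1 × 10 = 50
  Item 10: 4 × 5 × 2 = 40
Modes with RPN > 41: Item 4 (576), Item 5 (810), Item 6 (96), Item 7 (42), Item 8 (315), Item 9 (50) → 6.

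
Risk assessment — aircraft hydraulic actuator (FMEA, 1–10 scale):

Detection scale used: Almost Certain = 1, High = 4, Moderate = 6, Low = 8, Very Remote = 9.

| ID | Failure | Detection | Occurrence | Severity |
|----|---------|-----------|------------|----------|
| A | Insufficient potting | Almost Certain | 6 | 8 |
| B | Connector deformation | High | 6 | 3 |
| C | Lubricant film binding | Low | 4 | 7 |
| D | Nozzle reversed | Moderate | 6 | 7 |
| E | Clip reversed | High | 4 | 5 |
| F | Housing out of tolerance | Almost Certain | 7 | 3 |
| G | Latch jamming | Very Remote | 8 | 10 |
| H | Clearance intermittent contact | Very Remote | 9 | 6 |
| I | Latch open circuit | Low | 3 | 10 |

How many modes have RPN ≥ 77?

RPN = Severity × Occurrence × Detection:
  A: 8 × 6 × 1 = 48
  B: 3 × 6 × 4 = 72
  C: 7 × 4 × 8 = 224
  D: 7 × 6 × 6 = 252
  E: 5 × 4 × 4 = 80
  F: 3 × 7 × 1 = 21
  G: 10 × 8 × 9 = 720
  H: 6 × 9 × 9 = 486
  I: 10 × 3 × 8 = 240
Modes with RPN ≥ 77: C (224), D (252), E (80), G (720), H (486), I (240) → 6.

6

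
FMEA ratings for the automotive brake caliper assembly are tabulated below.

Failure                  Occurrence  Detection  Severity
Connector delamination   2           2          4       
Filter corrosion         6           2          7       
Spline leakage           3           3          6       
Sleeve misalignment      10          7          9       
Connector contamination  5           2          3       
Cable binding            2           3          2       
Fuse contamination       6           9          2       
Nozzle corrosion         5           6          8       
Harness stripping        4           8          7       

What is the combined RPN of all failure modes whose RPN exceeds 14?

1386

RPN = Severity × Occurrence × Detection:
  Connector delamination: 4 × 2 × 2 = 16
  Filter corrosion: 7 × 6 × 2 = 84
  Spline leakage: 6 × 3 × 3 = 54
  Sleeve misalignment: 9 × 10 × 7 = 630
  Connector contamination: 3 × 5 × 2 = 30
  Cable binding: 2 × 2 × 3 = 12
  Fuse contamination: 2 × 6 × 9 = 108
  Nozzle corrosion: 8 × 5 × 6 = 240
  Harness stripping: 7 × 4 × 8 = 224
RPN > 14: Connector delamination (16), Filter corrosion (84), Spline leakage (54), Sleeve misalignment (630), Connector contamination (30), Fuse contamination (108), Nozzle corrosion (240), Harness stripping (224).
Sum: 16 + 84 + 54 + 630 + 30 + 108 + 240 + 224 = 1386.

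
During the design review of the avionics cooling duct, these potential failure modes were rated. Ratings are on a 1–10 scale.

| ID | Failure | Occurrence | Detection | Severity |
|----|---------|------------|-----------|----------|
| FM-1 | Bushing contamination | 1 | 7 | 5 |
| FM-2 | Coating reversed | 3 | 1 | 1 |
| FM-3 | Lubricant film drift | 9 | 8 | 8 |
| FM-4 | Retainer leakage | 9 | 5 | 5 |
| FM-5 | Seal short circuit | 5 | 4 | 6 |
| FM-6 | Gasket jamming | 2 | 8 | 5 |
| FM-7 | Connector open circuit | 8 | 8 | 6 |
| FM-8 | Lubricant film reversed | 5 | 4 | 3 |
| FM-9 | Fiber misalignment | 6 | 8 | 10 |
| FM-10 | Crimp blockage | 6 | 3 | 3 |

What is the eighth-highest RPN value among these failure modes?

RPN = Severity × Occurrence × Detection:
  FM-1: 5 × 1 × 7 = 35
  FM-2: 1 × 3 × 1 = 3
  FM-3: 8 × 9 × 8 = 576
  FM-4: 5 × 9 × 5 = 225
  FM-5: 6 × 5 × 4 = 120
  FM-6: 5 × 2 × 8 = 80
  FM-7: 6 × 8 × 8 = 384
  FM-8: 3 × 5 × 4 = 60
  FM-9: 10 × 6 × 8 = 480
  FM-10: 3 × 6 × 3 = 54
Sorted descending: 576, 480, 384, 225, 120, 80, 60, 54, 35, 3.
The eighth-highest RPN is 54 (FM-10).

54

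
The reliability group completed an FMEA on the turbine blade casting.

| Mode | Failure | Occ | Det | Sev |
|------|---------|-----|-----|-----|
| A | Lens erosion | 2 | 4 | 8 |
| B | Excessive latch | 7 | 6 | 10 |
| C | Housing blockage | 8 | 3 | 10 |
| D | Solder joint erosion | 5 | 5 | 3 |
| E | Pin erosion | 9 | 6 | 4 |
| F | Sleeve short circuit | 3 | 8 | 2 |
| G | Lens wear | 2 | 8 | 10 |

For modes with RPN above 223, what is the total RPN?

RPN = Severity × Occurrence × Detection:
  A: 8 × 2 × 4 = 64
  B: 10 × 7 × 6 = 420
  C: 10 × 8 × 3 = 240
  D: 3 × 5 × 5 = 75
  E: 4 × 9 × 6 = 216
  F: 2 × 3 × 8 = 48
  G: 10 × 2 × 8 = 160
RPN > 223: B (420), C (240).
Sum: 420 + 240 = 660.

660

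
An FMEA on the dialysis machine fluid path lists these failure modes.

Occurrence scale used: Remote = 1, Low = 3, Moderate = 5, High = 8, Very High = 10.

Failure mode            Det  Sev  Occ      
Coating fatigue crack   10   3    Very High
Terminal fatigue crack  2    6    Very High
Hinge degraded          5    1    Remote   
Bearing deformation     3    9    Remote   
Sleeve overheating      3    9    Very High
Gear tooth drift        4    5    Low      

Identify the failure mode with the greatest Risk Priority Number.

RPN = Severity × Occurrence × Detection:
  Coating fatigue crack: 3 × 10 × 10 = 300
  Terminal fatigue crack: 6 × 10 × 2 = 120
  Hinge degraded: 1 × 1 × 5 = 5
  Bearing deformation: 9 × 1 × 3 = 27
  Sleeve overheating: 9 × 10 × 3 = 270
  Gear tooth drift: 5 × 3 × 4 = 60
Highest RPN is 300 → Coating fatigue crack.

Coating fatigue crack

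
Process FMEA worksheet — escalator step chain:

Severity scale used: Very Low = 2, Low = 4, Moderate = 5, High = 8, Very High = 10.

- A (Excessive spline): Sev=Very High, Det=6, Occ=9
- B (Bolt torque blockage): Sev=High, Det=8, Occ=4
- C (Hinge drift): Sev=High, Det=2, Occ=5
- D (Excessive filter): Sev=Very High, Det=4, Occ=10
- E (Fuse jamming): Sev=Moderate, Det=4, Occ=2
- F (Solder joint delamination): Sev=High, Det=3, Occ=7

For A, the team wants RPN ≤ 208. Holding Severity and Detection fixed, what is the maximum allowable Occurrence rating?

3

A: S=10, O=9, D=6 → current RPN = 540.
Fixed product = 60. Need 60 × O ≤ 208, so O ≤ 208/60 = 3.47.
Maximum integer Occurrence rating = 3 (gives RPN 180; O=4 would give 240 > 208).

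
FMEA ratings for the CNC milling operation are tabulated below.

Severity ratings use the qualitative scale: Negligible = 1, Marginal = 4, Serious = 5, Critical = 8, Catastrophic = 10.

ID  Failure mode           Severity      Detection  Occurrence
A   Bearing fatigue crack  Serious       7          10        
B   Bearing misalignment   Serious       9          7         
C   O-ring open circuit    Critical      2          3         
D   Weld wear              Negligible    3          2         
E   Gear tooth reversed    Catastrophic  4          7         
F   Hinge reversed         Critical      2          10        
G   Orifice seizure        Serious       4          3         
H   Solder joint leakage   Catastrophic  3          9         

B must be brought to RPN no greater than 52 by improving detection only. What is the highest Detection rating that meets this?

B: S=5, O=7, D=9 → current RPN = 315.
Fixed product = 35. Need 35 × D ≤ 52, so D ≤ 52/35 = 1.49.
Maximum integer Detection rating = 1 (gives RPN 35; D=2 would give 70 > 52).

1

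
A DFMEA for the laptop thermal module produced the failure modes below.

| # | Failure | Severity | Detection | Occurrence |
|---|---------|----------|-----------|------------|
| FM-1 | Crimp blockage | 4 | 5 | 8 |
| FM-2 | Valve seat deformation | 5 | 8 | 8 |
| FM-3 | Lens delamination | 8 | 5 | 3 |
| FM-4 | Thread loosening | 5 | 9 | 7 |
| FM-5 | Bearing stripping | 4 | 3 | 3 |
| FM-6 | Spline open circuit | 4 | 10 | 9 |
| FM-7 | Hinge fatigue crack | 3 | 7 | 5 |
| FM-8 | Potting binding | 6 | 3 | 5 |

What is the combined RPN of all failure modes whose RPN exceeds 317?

680

RPN = Severity × Occurrence × Detection:
  FM-1: 4 × 8 × 5 = 160
  FM-2: 5 × 8 × 8 = 320
  FM-3: 8 × 3 × 5 = 120
  FM-4: 5 × 7 × 9 = 315
  FM-5: 4 × 3 × 3 = 36
  FM-6: 4 × 9 × 10 = 360
  FM-7: 3 × 5 × 7 = 105
  FM-8: 6 × 5 × 3 = 90
RPN > 317: FM-2 (320), FM-6 (360).
Sum: 320 + 360 = 680.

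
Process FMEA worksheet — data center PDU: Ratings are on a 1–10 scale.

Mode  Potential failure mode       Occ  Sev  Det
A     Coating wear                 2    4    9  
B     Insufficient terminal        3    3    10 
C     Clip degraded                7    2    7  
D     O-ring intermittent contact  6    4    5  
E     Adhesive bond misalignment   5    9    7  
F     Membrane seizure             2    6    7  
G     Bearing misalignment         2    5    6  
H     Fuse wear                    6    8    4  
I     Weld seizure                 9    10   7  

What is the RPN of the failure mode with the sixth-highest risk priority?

RPN = Severity × Occurrence × Detection:
  A: 4 × 2 × 9 = 72
  B: 3 × 3 × 10 = 90
  C: 2 × 7 × 7 = 98
  D: 4 × 6 × 5 = 120
  E: 9 × 5 × 7 = 315
  F: 6 × 2 × 7 = 84
  G: 5 × 2 × 6 = 60
  H: 8 × 6 × 4 = 192
  I: 10 × 9 × 7 = 630
Sorted descending: 630, 315, 192, 120, 98, 90, 84, 72, 60.
The sixth-highest RPN is 90 (B).

90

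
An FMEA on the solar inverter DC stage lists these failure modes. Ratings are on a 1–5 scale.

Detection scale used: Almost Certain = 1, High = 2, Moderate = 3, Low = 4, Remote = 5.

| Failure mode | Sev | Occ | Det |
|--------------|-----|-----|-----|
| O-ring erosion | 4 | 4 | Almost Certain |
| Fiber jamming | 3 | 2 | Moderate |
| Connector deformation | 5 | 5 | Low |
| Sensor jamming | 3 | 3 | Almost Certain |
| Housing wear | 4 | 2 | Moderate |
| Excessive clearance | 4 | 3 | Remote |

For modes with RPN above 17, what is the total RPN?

202

RPN = Severity × Occurrence × Detection:
  O-ring erosion: 4 × 4 × 1 = 16
  Fiber jamming: 3 × 2 × 3 = 18
  Connector deformation: 5 × 5 × 4 = 100
  Sensor jamming: 3 × 3 × 1 = 9
  Housing wear: 4 × 2 × 3 = 24
  Excessive clearance: 4 × 3 × 5 = 60
RPN > 17: Fiber jamming (18), Connector deformation (100), Housing wear (24), Excessive clearance (60).
Sum: 18 + 100 + 24 + 60 = 202.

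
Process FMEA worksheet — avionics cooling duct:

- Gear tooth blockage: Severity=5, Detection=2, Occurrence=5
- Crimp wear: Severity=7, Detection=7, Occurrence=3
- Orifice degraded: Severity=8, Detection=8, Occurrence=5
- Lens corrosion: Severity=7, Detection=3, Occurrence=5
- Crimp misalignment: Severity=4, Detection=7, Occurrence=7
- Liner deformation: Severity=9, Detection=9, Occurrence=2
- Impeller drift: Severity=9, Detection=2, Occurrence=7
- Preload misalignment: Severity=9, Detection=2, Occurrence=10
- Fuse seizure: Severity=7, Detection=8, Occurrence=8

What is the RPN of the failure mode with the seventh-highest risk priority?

RPN = Severity × Occurrence × Detection:
  Gear tooth blockage: 5 × 5 × 2 = 50
  Crimp wear: 7 × 3 × 7 = 147
  Orifice degraded: 8 × 5 × 8 = 320
  Lens corrosion: 7 × 5 × 3 = 105
  Crimp misalignment: 4 × 7 × 7 = 196
  Liner deformation: 9 × 2 × 9 = 162
  Impeller drift: 9 × 7 × 2 = 126
  Preload misalignment: 9 × 10 × 2 = 180
  Fuse seizure: 7 × 8 × 8 = 448
Sorted descending: 448, 320, 196, 180, 162, 147, 126, 105, 50.
The seventh-highest RPN is 126 (Impeller drift).

126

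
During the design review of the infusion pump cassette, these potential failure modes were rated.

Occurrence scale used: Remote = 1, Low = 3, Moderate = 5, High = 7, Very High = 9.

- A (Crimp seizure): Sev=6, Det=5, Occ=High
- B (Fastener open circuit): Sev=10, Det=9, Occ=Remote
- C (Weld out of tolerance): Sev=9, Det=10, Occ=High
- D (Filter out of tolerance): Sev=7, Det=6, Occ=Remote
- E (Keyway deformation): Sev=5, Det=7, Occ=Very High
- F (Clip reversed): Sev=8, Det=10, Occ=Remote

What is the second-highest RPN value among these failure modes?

RPN = Severity × Occurrence × Detection:
  A: 6 × 7 × 5 = 210
  B: 10 × 1 × 9 = 90
  C: 9 × 7 × 10 = 630
  D: 7 × 1 × 6 = 42
  E: 5 × 9 × 7 = 315
  F: 8 × 1 × 10 = 80
Sorted descending: 630, 315, 210, 90, 80, 42.
The second-highest RPN is 315 (E).

315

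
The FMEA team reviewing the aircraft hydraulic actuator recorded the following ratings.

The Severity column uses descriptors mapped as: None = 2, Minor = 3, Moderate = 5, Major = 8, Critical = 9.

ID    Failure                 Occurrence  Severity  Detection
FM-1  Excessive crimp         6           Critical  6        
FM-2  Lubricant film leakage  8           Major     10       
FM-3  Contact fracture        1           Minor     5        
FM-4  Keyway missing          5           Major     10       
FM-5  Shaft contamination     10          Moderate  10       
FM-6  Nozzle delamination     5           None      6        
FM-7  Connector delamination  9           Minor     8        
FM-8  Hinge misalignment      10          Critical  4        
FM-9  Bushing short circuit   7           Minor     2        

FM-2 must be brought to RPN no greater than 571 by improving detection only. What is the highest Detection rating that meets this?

8

FM-2: S=8, O=8, D=10 → current RPN = 640.
Fixed product = 64. Need 64 × D ≤ 571, so D ≤ 571/64 = 8.92.
Maximum integer Detection rating = 8 (gives RPN 512; D=9 would give 576 > 571).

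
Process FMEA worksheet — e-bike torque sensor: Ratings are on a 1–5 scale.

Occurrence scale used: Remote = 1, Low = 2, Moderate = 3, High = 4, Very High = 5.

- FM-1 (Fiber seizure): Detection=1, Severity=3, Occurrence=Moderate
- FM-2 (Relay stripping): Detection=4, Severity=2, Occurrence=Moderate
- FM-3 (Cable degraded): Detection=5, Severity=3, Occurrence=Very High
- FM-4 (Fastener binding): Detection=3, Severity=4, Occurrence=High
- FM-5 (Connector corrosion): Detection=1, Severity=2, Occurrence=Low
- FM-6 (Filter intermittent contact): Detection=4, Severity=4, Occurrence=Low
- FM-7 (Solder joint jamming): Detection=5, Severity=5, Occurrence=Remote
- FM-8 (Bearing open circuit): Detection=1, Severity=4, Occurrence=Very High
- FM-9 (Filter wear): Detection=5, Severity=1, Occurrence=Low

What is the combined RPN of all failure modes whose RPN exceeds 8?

243

RPN = Severity × Occurrence × Detection:
  FM-1: 3 × 3 × 1 = 9
  FM-2: 2 × 3 × 4 = 24
  FM-3: 3 × 5 × 5 = 75
  FM-4: 4 × 4 × 3 = 48
  FM-5: 2 × 2 × 1 = 4
  FM-6: 4 × 2 × 4 = 32
  FM-7: 5 × 1 × 5 = 25
  FM-8: 4 × 5 × 1 = 20
  FM-9: 1 × 2 × 5 = 10
RPN > 8: FM-1 (9), FM-2 (24), FM-3 (75), FM-4 (48), FM-6 (32), FM-7 (25), FM-8 (20), FM-9 (10).
Sum: 9 + 24 + 75 + 48 + 32 + 25 + 20 + 10 = 243.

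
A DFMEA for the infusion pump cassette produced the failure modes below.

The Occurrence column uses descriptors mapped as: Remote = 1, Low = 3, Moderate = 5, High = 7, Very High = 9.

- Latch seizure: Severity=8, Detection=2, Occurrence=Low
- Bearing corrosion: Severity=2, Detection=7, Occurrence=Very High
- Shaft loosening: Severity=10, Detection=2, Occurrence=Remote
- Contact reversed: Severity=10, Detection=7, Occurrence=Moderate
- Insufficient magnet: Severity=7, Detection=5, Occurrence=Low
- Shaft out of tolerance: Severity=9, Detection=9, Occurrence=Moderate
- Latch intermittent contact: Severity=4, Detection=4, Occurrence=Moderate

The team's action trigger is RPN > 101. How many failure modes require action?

RPN = Severity × Occurrence × Detection:
  Latch seizure: 8 × 3 × 2 = 48
  Bearing corrosion: 2 × 9 × 7 = 126
  Shaft loosening: 10 × 1 × 2 = 20
  Contact reversed: 10 × 5 × 7 = 350
  Insufficient magnet: 7 × 3 × 5 = 105
  Shaft out of tolerance: 9 × 5 × 9 = 405
  Latch intermittent contact: 4 × 5 × 4 = 80
Modes with RPN > 101: Bearing corrosion (126), Contact reversed (350), Insufficient magnet (105), Shaft out of tolerance (405) → 4.

4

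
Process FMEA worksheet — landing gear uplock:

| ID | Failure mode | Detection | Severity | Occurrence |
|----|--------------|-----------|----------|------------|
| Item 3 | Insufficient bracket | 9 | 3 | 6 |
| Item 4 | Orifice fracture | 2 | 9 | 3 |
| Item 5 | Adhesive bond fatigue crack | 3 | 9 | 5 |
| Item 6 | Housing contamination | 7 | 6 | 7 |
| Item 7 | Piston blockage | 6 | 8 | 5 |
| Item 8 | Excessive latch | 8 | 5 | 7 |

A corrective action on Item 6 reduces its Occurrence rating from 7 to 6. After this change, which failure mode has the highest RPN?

RPN = Severity × Occurrence × Detection:
  Item 3: 3 × 6 × 9 = 162
  Item 4: 9 × 3 × 2 = 54
  Item 5: 9 × 5 × 3 = 135
  Item 6: 6 × 7 × 7 = 294
  Item 7: 8 × 5 × 6 = 240
  Item 8: 5 × 7 × 8 = 280
After action: Item 6 → 6 × 6 × 7 = 252.
Revised RPNs: Item 8=280, Item 6=252, Item 7=240, Item 3=162, Item 5=135, Item 4=54.
Highest is now Item 8 (280).

Item 8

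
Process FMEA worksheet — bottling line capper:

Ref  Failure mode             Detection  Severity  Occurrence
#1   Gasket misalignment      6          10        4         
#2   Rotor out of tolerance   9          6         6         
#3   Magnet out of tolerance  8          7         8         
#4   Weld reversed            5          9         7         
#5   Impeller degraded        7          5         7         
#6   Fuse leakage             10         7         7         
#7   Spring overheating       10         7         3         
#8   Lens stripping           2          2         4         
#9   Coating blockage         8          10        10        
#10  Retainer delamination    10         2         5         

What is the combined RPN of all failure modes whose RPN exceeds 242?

RPN = Severity × Occurrence × Detection:
  #1: 10 × 4 × 6 = 240
  #2: 6 × 6 × 9 = 324
  #3: 7 × 8 × 8 = 448
  #4: 9 × 7 × 5 = 315
  #5: 5 × 7 × 7 = 245
  #6: 7 × 7 × 10 = 490
  #7: 7 × 3 × 10 = 210
  #8: 2 × 4 × 2 = 16
  #9: 10 × 10 × 8 = 800
  #10: 2 × 5 × 10 = 100
RPN > 242: #2 (324), #3 (448), #4 (315), #5 (245), #6 (490), #9 (800).
Sum: 324 + 448 + 315 + 245 + 490 + 800 = 2622.

2622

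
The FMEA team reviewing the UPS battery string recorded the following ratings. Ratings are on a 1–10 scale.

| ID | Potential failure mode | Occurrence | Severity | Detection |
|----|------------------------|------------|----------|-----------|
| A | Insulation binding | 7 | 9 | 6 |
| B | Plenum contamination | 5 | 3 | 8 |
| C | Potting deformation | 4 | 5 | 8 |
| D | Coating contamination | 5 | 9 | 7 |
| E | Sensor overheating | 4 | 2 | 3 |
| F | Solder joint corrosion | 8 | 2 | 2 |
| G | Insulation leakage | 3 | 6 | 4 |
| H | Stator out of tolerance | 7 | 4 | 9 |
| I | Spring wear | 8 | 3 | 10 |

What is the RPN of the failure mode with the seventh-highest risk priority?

RPN = Severity × Occurrence × Detection:
  A: 9 × 7 × 6 = 378
  B: 3 × 5 × 8 = 120
  C: 5 × 4 × 8 = 160
  D: 9 × 5 × 7 = 315
  E: 2 × 4 × 3 = 24
  F: 2 × 8 × 2 = 32
  G: 6 × 3 × 4 = 72
  H: 4 × 7 × 9 = 252
  I: 3 × 8 × 10 = 240
Sorted descending: 378, 315, 252, 240, 160, 120, 72, 32, 24.
The seventh-highest RPN is 72 (G).

72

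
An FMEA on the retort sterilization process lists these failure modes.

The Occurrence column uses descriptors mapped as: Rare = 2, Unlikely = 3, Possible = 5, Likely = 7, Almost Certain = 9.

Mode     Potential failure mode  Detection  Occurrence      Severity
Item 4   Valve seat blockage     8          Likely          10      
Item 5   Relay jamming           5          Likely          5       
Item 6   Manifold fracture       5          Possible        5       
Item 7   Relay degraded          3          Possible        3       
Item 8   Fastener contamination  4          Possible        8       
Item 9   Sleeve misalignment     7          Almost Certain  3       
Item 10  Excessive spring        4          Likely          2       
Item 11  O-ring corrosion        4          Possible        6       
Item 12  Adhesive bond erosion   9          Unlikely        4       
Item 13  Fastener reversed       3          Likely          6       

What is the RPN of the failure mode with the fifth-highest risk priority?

126

RPN = Severity × Occurrence × Detection:
  Item 4: 10 × 7 × 8 = 560
  Item 5: 5 × 7 × 5 = 175
  Item 6: 5 × 5 × 5 = 125
  Item 7: 3 × 5 × 3 = 45
  Item 8: 8 × 5 × 4 = 160
  Item 9: 3 × 9 × 7 = 189
  Item 10: 2 × 7 × 4 = 56
  Item 11: 6 × 5 × 4 = 120
  Item 12: 4 × 3 × 9 = 108
  Item 13: 6 × 7 × 3 = 126
Sorted descending: 560, 189, 175, 160, 126, 125, 120, 108, 56, 45.
The fifth-highest RPN is 126 (Item 13).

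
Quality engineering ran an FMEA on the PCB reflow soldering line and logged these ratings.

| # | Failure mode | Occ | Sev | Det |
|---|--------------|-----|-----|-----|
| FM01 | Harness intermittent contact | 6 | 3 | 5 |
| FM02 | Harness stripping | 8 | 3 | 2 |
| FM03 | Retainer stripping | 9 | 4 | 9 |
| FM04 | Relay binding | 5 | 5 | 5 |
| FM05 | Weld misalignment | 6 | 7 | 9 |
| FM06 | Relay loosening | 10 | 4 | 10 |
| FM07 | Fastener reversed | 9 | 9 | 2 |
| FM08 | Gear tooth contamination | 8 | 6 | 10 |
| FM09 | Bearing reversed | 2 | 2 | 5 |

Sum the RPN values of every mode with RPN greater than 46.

2007

RPN = Severity × Occurrence × Detection:
  FM01: 3 × 6 × 5 = 90
  FM02: 3 × 8 × 2 = 48
  FM03: 4 × 9 × 9 = 324
  FM04: 5 × 5 × 5 = 125
  FM05: 7 × 6 × 9 = 378
  FM06: 4 × 10 × 10 = 400
  FM07: 9 × 9 × 2 = 162
  FM08: 6 × 8 × 10 = 480
  FM09: 2 × 2 × 5 = 20
RPN > 46: FM01 (90), FM02 (48), FM03 (324), FM04 (125), FM05 (378), FM06 (400), FM07 (162), FM08 (480).
Sum: 90 + 48 + 324 + 125 + 378 + 400 + 162 + 480 = 2007.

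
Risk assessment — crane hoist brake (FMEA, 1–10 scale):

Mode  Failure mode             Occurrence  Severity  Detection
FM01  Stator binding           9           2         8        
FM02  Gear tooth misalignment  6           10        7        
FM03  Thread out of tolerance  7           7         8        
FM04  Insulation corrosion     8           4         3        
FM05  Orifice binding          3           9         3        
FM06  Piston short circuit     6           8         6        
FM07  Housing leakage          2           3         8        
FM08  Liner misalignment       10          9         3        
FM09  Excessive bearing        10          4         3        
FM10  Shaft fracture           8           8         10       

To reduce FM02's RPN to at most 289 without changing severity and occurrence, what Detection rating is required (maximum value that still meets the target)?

FM02: S=10, O=6, D=7 → current RPN = 420.
Fixed product = 60. Need 60 × D ≤ 289, so D ≤ 289/60 = 4.82.
Maximum integer Detection rating = 4 (gives RPN 240; D=5 would give 300 > 289).

4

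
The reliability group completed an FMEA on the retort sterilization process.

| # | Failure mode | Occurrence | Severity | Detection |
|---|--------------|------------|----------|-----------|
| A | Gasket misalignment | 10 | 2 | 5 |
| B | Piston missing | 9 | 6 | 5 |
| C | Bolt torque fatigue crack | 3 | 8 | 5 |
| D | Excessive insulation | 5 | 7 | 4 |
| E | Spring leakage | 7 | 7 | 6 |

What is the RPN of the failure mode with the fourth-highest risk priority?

120

RPN = Severity × Occurrence × Detection:
  A: 2 × 10 × 5 = 100
  B: 6 × 9 × 5 = 270
  C: 8 × 3 × 5 = 120
  D: 7 × 5 × 4 = 140
  E: 7 × 7 × 6 = 294
Sorted descending: 294, 270, 140, 120, 100.
The fourth-highest RPN is 120 (C).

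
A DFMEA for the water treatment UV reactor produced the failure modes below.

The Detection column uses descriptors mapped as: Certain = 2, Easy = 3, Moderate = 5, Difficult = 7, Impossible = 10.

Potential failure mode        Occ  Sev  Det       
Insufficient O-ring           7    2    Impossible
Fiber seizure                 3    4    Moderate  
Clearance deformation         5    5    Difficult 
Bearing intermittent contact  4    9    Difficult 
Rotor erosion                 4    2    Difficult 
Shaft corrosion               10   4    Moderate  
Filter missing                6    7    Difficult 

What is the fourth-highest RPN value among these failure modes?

RPN = Severity × Occurrence × Detection:
  Insufficient O-ring: 2 × 7 × 10 = 140
  Fiber seizure: 4 × 3 × 5 = 60
  Clearance deformation: 5 × 5 × 7 = 175
  Bearing intermittent contact: 9 × 4 × 7 = 252
  Rotor erosion: 2 × 4 × 7 = 56
  Shaft corrosion: 4 × 10 × 5 = 200
  Filter missing: 7 × 6 × 7 = 294
Sorted descending: 294, 252, 200, 175, 140, 60, 56.
The fourth-highest RPN is 175 (Clearance deformation).

175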